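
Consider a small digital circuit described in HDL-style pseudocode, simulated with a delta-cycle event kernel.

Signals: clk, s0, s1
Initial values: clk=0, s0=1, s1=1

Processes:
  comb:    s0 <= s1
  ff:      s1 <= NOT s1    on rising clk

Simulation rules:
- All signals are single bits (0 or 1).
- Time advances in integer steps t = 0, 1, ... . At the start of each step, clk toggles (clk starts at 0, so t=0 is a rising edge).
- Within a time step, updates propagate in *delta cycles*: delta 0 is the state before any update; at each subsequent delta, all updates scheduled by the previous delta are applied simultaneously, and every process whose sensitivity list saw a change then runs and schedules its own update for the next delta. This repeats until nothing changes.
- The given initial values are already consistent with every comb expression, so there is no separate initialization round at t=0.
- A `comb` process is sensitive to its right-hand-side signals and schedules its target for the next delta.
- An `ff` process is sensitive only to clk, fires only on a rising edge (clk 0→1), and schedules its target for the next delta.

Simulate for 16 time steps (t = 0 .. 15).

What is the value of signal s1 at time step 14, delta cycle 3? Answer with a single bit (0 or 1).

[bits: s0,clk,s1]
t=0: Δ0=101 Δ1=111 Δ2=110 Δ3=010 | 3Δ
t=1: Δ0=010 Δ1=000 | 1Δ
t=2: Δ0=000 Δ1=010 Δ2=011 Δ3=111 | 3Δ
t=3: Δ0=111 Δ1=101 | 1Δ
t=4: Δ0=101 Δ1=111 Δ2=110 Δ3=010 | 3Δ
t=5: Δ0=010 Δ1=000 | 1Δ
t=6: Δ0=000 Δ1=010 Δ2=011 Δ3=111 | 3Δ
t=7: Δ0=111 Δ1=101 | 1Δ
t=8: Δ0=101 Δ1=111 Δ2=110 Δ3=010 | 3Δ
t=9: Δ0=010 Δ1=000 | 1Δ
t=10: Δ0=000 Δ1=010 Δ2=011 Δ3=111 | 3Δ
t=11: Δ0=111 Δ1=101 | 1Δ
t=12: Δ0=101 Δ1=111 Δ2=110 Δ3=010 | 3Δ
t=13: Δ0=010 Δ1=000 | 1Δ
t=14: Δ0=000 Δ1=010 Δ2=011 Δ3=111 | 3Δ
t=15: Δ0=111 Δ1=101 | 1Δ

1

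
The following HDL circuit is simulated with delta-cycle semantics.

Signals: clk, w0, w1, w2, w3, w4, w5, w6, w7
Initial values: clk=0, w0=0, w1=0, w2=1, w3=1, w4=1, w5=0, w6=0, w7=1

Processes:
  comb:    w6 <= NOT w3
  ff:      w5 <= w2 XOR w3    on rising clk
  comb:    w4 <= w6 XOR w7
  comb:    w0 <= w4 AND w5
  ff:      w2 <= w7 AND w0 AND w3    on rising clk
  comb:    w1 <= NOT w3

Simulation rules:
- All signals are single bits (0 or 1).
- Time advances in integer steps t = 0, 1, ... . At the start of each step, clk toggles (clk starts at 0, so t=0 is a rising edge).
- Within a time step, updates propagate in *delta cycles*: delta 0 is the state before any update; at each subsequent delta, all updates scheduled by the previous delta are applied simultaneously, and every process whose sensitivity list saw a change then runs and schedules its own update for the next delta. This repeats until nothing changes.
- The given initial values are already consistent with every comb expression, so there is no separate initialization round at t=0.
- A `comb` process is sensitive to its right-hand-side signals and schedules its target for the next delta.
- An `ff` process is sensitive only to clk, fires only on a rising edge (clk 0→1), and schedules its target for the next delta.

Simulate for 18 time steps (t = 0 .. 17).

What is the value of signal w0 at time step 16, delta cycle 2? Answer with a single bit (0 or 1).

0

[bits: w4,w3,clk,w0,w5,w1,w2,w6,w7]
t=0: Δ0=110000101 Δ1=111000101 Δ2=111000001 | 2Δ
t=1: Δ0=111000001 Δ1=110000001 | 1Δ
t=2: Δ0=110000001 Δ1=111000001 Δ2=111010001 Δ3=111110001 | 3Δ
t=3: Δ0=111110001 Δ1=110110001 | 1Δ
t=4: Δ0=110110001 Δ1=111110001 Δ2=111110101 | 2Δ
t=5: Δ0=111110101 Δ1=110110101 | 1Δ
t=6: Δ0=110110101 Δ1=111110101 Δ2=111100101 Δ3=111000101 | 3Δ
t=7: Δ0=111000101 Δ1=110000101 | 1Δ
t=8: Δ0=110000101 Δ1=111000101 Δ2=111000001 | 2Δ
t=9: Δ0=111000001 Δ1=110000001 | 1Δ
t=10: Δ0=110000001 Δ1=111000001 Δ2=111010001 Δ3=111110001 | 3Δ
t=11: Δ0=111110001 Δ1=110110001 | 1Δ
t=12: Δ0=110110001 Δ1=111110001 Δ2=111110101 | 2Δ
t=13: Δ0=111110101 Δ1=110110101 | 1Δ
t=14: Δ0=110110101 Δ1=111110101 Δ2=111100101 Δ3=111000101 | 3Δ
t=15: Δ0=111000101 Δ1=110000101 | 1Δ
t=16: Δ0=110000101 Δ1=111000101 Δ2=111000001 | 2Δ
t=17: Δ0=111000001 Δ1=110000001 | 1Δ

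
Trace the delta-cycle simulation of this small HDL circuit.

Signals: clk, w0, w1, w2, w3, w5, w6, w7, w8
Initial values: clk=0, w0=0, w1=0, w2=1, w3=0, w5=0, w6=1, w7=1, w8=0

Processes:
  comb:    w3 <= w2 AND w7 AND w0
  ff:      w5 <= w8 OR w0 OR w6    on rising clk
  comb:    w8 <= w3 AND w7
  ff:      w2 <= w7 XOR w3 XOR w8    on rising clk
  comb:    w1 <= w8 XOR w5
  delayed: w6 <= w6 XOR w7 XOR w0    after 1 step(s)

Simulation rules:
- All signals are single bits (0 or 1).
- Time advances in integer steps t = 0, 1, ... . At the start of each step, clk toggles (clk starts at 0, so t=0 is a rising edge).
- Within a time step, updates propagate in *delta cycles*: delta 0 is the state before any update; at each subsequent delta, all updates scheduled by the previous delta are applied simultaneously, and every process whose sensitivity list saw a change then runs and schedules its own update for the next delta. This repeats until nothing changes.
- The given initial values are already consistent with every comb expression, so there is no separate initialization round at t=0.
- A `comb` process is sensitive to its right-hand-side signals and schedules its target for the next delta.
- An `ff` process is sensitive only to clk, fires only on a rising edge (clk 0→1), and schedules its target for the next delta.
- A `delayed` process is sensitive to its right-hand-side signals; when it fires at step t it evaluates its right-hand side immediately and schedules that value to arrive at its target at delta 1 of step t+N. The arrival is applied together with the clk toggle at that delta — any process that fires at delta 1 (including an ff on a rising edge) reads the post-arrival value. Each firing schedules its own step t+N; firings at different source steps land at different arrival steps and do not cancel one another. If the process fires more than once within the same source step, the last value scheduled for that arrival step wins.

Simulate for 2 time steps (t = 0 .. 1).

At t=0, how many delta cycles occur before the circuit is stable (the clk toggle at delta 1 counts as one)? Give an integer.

[bits: clk,w3,w6,w2,w8,w7,w5,w1,w0]
t=0: Δ0=001101000 Δ1=101101000 Δ2=101101100 Δ3=101101110 | 3Δ
t=1: Δ0=101101110 Δ1=001101110 | 1Δ

3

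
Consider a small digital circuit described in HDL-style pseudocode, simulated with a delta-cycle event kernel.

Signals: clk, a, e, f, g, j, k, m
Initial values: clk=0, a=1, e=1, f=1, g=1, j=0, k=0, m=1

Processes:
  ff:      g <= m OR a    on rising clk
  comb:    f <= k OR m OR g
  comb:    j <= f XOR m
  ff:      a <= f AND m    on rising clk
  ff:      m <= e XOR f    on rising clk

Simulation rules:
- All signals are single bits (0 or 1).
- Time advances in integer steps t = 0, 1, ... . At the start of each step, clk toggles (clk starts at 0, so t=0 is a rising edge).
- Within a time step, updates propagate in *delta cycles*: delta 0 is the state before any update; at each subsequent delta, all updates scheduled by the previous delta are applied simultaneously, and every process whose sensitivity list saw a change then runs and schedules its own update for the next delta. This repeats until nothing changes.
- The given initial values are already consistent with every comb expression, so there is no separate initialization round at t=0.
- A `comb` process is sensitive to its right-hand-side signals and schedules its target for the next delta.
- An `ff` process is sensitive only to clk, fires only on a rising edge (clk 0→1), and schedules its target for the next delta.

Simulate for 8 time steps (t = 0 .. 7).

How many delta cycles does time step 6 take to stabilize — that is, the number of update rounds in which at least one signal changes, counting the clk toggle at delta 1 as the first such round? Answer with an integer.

t=0 Δ0: g=1 m=1 e=1 f=1 k=0 clk=0 j=0 a=1
  Δ1: clk:0→1
  Δ2: m:1→0
  Δ3: j:0→1
  (3Δ to stable)
t=1 Δ0: g=1 m=0 e=1 f=1 k=0 clk=1 j=1 a=1
  Δ1: clk:1→0
  (1Δ to stable)
t=2 Δ0: g=1 m=0 e=1 f=1 k=0 clk=0 j=1 a=1
  Δ1: clk:0→1
  Δ2: a:1→0
  (2Δ to stable)
t=3 Δ0: g=1 m=0 e=1 f=1 k=0 clk=1 j=1 a=0
  Δ1: clk:1→0
  (1Δ to stable)
t=4 Δ0: g=1 m=0 e=1 f=1 k=0 clk=0 j=1 a=0
  Δ1: clk:0→1
  Δ2: g:1→0
  Δ3: f:1→0
  Δ4: j:1→0
  (4Δ to stable)
t=5 Δ0: g=0 m=0 e=1 f=0 k=0 clk=1 j=0 a=0
  Δ1: clk:1→0
  (1Δ to stable)
t=6 Δ0: g=0 m=0 e=1 f=0 k=0 clk=0 j=0 a=0
  Δ1: clk:0→1
  Δ2: m:0→1
  Δ3: f:0→1, j:0→1
  Δ4: j:1→0
  (4Δ to stable)
t=7 Δ0: g=0 m=1 e=1 f=1 k=0 clk=1 j=0 a=0
  Δ1: clk:1→0
  (1Δ to stable)

4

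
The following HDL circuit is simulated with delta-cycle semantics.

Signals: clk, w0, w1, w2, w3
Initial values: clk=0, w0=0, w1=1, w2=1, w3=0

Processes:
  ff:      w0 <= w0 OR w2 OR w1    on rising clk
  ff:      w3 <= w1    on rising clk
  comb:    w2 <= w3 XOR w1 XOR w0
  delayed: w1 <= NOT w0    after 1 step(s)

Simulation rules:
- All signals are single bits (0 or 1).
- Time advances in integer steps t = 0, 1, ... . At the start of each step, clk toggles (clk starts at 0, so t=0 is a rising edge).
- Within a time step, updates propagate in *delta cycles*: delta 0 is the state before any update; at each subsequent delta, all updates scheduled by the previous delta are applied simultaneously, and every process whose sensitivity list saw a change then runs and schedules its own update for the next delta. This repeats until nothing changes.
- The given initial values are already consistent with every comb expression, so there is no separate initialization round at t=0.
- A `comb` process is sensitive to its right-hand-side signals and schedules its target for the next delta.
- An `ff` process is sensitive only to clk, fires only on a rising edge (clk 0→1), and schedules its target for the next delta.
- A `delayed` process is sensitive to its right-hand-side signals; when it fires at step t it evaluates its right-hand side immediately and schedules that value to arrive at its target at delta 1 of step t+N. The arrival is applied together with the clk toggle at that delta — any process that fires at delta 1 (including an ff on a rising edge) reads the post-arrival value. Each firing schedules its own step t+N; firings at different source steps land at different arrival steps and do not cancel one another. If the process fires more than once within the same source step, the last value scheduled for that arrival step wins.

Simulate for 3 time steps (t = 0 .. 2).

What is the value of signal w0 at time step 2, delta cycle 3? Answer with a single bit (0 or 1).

1

[bits: w1,w3,clk,w0,w2]
t=0: Δ0=10001 Δ1=10101 Δ2=11111 | 2Δ
t=1: Δ0=11111 Δ1=01011 Δ2=01010 | 2Δ
t=2: Δ0=01010 Δ1=01110 Δ2=00110 Δ3=00111 | 3Δ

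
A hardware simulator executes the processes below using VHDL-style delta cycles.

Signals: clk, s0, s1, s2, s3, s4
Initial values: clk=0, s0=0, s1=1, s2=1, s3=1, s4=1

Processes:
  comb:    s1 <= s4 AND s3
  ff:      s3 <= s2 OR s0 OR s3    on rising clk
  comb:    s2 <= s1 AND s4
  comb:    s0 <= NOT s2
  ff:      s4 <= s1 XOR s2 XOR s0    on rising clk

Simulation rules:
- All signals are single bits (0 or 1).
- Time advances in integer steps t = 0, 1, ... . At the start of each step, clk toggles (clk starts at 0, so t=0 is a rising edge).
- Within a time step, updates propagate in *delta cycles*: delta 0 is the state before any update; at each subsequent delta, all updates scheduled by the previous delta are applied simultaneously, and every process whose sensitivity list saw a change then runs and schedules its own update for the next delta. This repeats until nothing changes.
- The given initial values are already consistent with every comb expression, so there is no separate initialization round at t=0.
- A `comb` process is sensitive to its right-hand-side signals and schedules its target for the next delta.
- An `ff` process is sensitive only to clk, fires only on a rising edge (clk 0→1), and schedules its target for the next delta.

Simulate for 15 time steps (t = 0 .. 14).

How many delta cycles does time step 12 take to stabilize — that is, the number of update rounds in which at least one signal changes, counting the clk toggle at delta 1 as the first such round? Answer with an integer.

t0.Δ0 clk=0 s0=0 s2=1 s4=1 s3=1 s1=1
t0.Δ1 clk=1 s0=0 s2=1 s4=1 s3=1 s1=1
t0.Δ2 clk=1 s0=0 s2=1 s4=0 s3=1 s1=1
t0.Δ3 clk=1 s0=0 s2=0 s4=0 s3=1 s1=0
t0.Δ4 clk=1 s0=1 s2=0 s4=0 s3=1 s1=0
t1.Δ0 clk=1 s0=1 s2=0 s4=0 s3=1 s1=0
t1.Δ1 clk=0 s0=1 s2=0 s4=0 s3=1 s1=0
t2.Δ0 clk=0 s0=1 s2=0 s4=0 s3=1 s1=0
t2.Δ1 clk=1 s0=1 s2=0 s4=0 s3=1 s1=0
t2.Δ2 clk=1 s0=1 s2=0 s4=1 s3=1 s1=0
t2.Δ3 clk=1 s0=1 s2=0 s4=1 s3=1 s1=1
t2.Δ4 clk=1 s0=1 s2=1 s4=1 s3=1 s1=1
t2.Δ5 clk=1 s0=0 s2=1 s4=1 s3=1 s1=1
t3.Δ0 clk=1 s0=0 s2=1 s4=1 s3=1 s1=1
t3.Δ1 clk=0 s0=0 s2=1 s4=1 s3=1 s1=1
t4.Δ0 clk=0 s0=0 s2=1 s4=1 s3=1 s1=1
t4.Δ1 clk=1 s0=0 s2=1 s4=1 s3=1 s1=1
t4.Δ2 clk=1 s0=0 s2=1 s4=0 s3=1 s1=1
t4.Δ3 clk=1 s0=0 s2=0 s4=0 s3=1 s1=0
t4.Δ4 clk=1 s0=1 s2=0 s4=0 s3=1 s1=0
t5.Δ0 clk=1 s0=1 s2=0 s4=0 s3=1 s1=0
t5.Δ1 clk=0 s0=1 s2=0 s4=0 s3=1 s1=0
t6.Δ0 clk=0 s0=1 s2=0 s4=0 s3=1 s1=0
t6.Δ1 clk=1 s0=1 s2=0 s4=0 s3=1 s1=0
t6.Δ2 clk=1 s0=1 s2=0 s4=1 s3=1 s1=0
t6.Δ3 clk=1 s0=1 s2=0 s4=1 s3=1 s1=1
t6.Δ4 clk=1 s0=1 s2=1 s4=1 s3=1 s1=1
t6.Δ5 clk=1 s0=0 s2=1 s4=1 s3=1 s1=1
t7.Δ0 clk=1 s0=0 s2=1 s4=1 s3=1 s1=1
t7.Δ1 clk=0 s0=0 s2=1 s4=1 s3=1 s1=1
t8.Δ0 clk=0 s0=0 s2=1 s4=1 s3=1 s1=1
t8.Δ1 clk=1 s0=0 s2=1 s4=1 s3=1 s1=1
t8.Δ2 clk=1 s0=0 s2=1 s4=0 s3=1 s1=1
t8.Δ3 clk=1 s0=0 s2=0 s4=0 s3=1 s1=0
t8.Δ4 clk=1 s0=1 s2=0 s4=0 s3=1 s1=0
t9.Δ0 clk=1 s0=1 s2=0 s4=0 s3=1 s1=0
t9.Δ1 clk=0 s0=1 s2=0 s4=0 s3=1 s1=0
t10.Δ0 clk=0 s0=1 s2=0 s4=0 s3=1 s1=0
t10.Δ1 clk=1 s0=1 s2=0 s4=0 s3=1 s1=0
t10.Δ2 clk=1 s0=1 s2=0 s4=1 s3=1 s1=0
t10.Δ3 clk=1 s0=1 s2=0 s4=1 s3=1 s1=1
t10.Δ4 clk=1 s0=1 s2=1 s4=1 s3=1 s1=1
t10.Δ5 clk=1 s0=0 s2=1 s4=1 s3=1 s1=1
t11.Δ0 clk=1 s0=0 s2=1 s4=1 s3=1 s1=1
t11.Δ1 clk=0 s0=0 s2=1 s4=1 s3=1 s1=1
t12.Δ0 clk=0 s0=0 s2=1 s4=1 s3=1 s1=1
t12.Δ1 clk=1 s0=0 s2=1 s4=1 s3=1 s1=1
t12.Δ2 clk=1 s0=0 s2=1 s4=0 s3=1 s1=1
t12.Δ3 clk=1 s0=0 s2=0 s4=0 s3=1 s1=0
t12.Δ4 clk=1 s0=1 s2=0 s4=0 s3=1 s1=0
t13.Δ0 clk=1 s0=1 s2=0 s4=0 s3=1 s1=0
t13.Δ1 clk=0 s0=1 s2=0 s4=0 s3=1 s1=0
t14.Δ0 clk=0 s0=1 s2=0 s4=0 s3=1 s1=0
t14.Δ1 clk=1 s0=1 s2=0 s4=0 s3=1 s1=0
t14.Δ2 clk=1 s0=1 s2=0 s4=1 s3=1 s1=0
t14.Δ3 clk=1 s0=1 s2=0 s4=1 s3=1 s1=1
t14.Δ4 clk=1 s0=1 s2=1 s4=1 s3=1 s1=1
t14.Δ5 clk=1 s0=0 s2=1 s4=1 s3=1 s1=1

4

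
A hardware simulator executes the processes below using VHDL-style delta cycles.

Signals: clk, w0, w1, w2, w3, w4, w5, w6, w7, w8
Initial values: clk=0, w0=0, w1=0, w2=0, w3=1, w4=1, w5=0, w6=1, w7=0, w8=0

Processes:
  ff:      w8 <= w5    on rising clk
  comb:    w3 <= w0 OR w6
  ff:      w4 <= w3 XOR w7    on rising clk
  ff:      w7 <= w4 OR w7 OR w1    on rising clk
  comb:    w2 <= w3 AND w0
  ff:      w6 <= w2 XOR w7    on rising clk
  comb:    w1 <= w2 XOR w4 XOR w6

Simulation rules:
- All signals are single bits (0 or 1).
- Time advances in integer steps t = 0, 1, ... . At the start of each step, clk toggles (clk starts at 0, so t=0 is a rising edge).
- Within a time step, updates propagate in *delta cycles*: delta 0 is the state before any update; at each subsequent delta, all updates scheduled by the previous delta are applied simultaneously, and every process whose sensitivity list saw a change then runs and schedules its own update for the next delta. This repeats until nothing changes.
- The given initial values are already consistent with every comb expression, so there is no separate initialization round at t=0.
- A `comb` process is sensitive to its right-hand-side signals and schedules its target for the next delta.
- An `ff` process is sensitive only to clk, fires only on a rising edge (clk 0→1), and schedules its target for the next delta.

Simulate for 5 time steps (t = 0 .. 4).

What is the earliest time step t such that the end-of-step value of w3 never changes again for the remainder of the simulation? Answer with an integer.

t0.Δ0 w8=0 w5=0 w6=1 w4=1 w2=0 w0=0 w1=0 clk=0 w3=1 w7=0
t0.Δ1 w8=0 w5=0 w6=1 w4=1 w2=0 w0=0 w1=0 clk=1 w3=1 w7=0
t0.Δ2 w8=0 w5=0 w6=0 w4=1 w2=0 w0=0 w1=0 clk=1 w3=1 w7=1
t0.Δ3 w8=0 w5=0 w6=0 w4=1 w2=0 w0=0 w1=1 clk=1 w3=0 w7=1
t1.Δ0 w8=0 w5=0 w6=0 w4=1 w2=0 w0=0 w1=1 clk=1 w3=0 w7=1
t1.Δ1 w8=0 w5=0 w6=0 w4=1 w2=0 w0=0 w1=1 clk=0 w3=0 w7=1
t2.Δ0 w8=0 w5=0 w6=0 w4=1 w2=0 w0=0 w1=1 clk=0 w3=0 w7=1
t2.Δ1 w8=0 w5=0 w6=0 w4=1 w2=0 w0=0 w1=1 clk=1 w3=0 w7=1
t2.Δ2 w8=0 w5=0 w6=1 w4=1 w2=0 w0=0 w1=1 clk=1 w3=0 w7=1
t2.Δ3 w8=0 w5=0 w6=1 w4=1 w2=0 w0=0 w1=0 clk=1 w3=1 w7=1
t3.Δ0 w8=0 w5=0 w6=1 w4=1 w2=0 w0=0 w1=0 clk=1 w3=1 w7=1
t3.Δ1 w8=0 w5=0 w6=1 w4=1 w2=0 w0=0 w1=0 clk=0 w3=1 w7=1
t4.Δ0 w8=0 w5=0 w6=1 w4=1 w2=0 w0=0 w1=0 clk=0 w3=1 w7=1
t4.Δ1 w8=0 w5=0 w6=1 w4=1 w2=0 w0=0 w1=0 clk=1 w3=1 w7=1
t4.Δ2 w8=0 w5=0 w6=1 w4=0 w2=0 w0=0 w1=0 clk=1 w3=1 w7=1
t4.Δ3 w8=0 w5=0 w6=1 w4=0 w2=0 w0=0 w1=1 clk=1 w3=1 w7=1

2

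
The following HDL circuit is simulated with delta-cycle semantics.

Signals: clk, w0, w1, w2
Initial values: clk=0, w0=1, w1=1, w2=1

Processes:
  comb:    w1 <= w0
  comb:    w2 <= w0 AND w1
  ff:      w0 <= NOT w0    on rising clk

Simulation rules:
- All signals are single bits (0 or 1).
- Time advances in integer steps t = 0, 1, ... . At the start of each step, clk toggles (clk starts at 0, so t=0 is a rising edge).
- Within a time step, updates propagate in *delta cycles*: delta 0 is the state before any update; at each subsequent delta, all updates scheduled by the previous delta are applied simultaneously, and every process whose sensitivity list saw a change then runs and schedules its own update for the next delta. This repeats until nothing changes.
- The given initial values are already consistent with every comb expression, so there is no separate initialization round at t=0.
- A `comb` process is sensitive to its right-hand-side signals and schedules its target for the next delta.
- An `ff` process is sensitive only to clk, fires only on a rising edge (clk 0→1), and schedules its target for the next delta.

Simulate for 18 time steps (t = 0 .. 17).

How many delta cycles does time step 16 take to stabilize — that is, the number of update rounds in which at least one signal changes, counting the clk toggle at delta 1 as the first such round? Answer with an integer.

3

t=0 Δ0: clk=0 w1=1 w0=1 w2=1
  Δ1: clk:0→1
  Δ2: w0:1→0
  Δ3: w1:1→0, w2:1→0
  (3Δ to stable)
t=1 Δ0: clk=1 w1=0 w0=0 w2=0
  Δ1: clk:1→0
  (1Δ to stable)
t=2 Δ0: clk=0 w1=0 w0=0 w2=0
  Δ1: clk:0→1
  Δ2: w0:0→1
  Δ3: w1:0→1
  Δ4: w2:0→1
  (4Δ to stable)
t=3 Δ0: clk=1 w1=1 w0=1 w2=1
  Δ1: clk:1→0
  (1Δ to stable)
t=4 Δ0: clk=0 w1=1 w0=1 w2=1
  Δ1: clk:0→1
  Δ2: w0:1→0
  Δ3: w1:1→0, w2:1→0
  (3Δ to stable)
t=5 Δ0: clk=1 w1=0 w0=0 w2=0
  Δ1: clk:1→0
  (1Δ to stable)
t=6 Δ0: clk=0 w1=0 w0=0 w2=0
  Δ1: clk:0→1
  Δ2: w0:0→1
  Δ3: w1:0→1
  Δ4: w2:0→1
  (4Δ to stable)
t=7 Δ0: clk=1 w1=1 w0=1 w2=1
  Δ1: clk:1→0
  (1Δ to stable)
t=8 Δ0: clk=0 w1=1 w0=1 w2=1
  Δ1: clk:0→1
  Δ2: w0:1→0
  Δ3: w1:1→0, w2:1→0
  (3Δ to stable)
t=9 Δ0: clk=1 w1=0 w0=0 w2=0
  Δ1: clk:1→0
  (1Δ to stable)
t=10 Δ0: clk=0 w1=0 w0=0 w2=0
  Δ1: clk:0→1
  Δ2: w0:0→1
  Δ3: w1:0→1
  Δ4: w2:0→1
  (4Δ to stable)
t=11 Δ0: clk=1 w1=1 w0=1 w2=1
  Δ1: clk:1→0
  (1Δ to stable)
t=12 Δ0: clk=0 w1=1 w0=1 w2=1
  Δ1: clk:0→1
  Δ2: w0:1→0
  Δ3: w1:1→0, w2:1→0
  (3Δ to stable)
t=13 Δ0: clk=1 w1=0 w0=0 w2=0
  Δ1: clk:1→0
  (1Δ to stable)
t=14 Δ0: clk=0 w1=0 w0=0 w2=0
  Δ1: clk:0→1
  Δ2: w0:0→1
  Δ3: w1:0→1
  Δ4: w2:0→1
  (4Δ to stable)
t=15 Δ0: clk=1 w1=1 w0=1 w2=1
  Δ1: clk:1→0
  (1Δ to stable)
t=16 Δ0: clk=0 w1=1 w0=1 w2=1
  Δ1: clk:0→1
  Δ2: w0:1→0
  Δ3: w1:1→0, w2:1→0
  (3Δ to stable)
t=17 Δ0: clk=1 w1=0 w0=0 w2=0
  Δ1: clk:1→0
  (1Δ to stable)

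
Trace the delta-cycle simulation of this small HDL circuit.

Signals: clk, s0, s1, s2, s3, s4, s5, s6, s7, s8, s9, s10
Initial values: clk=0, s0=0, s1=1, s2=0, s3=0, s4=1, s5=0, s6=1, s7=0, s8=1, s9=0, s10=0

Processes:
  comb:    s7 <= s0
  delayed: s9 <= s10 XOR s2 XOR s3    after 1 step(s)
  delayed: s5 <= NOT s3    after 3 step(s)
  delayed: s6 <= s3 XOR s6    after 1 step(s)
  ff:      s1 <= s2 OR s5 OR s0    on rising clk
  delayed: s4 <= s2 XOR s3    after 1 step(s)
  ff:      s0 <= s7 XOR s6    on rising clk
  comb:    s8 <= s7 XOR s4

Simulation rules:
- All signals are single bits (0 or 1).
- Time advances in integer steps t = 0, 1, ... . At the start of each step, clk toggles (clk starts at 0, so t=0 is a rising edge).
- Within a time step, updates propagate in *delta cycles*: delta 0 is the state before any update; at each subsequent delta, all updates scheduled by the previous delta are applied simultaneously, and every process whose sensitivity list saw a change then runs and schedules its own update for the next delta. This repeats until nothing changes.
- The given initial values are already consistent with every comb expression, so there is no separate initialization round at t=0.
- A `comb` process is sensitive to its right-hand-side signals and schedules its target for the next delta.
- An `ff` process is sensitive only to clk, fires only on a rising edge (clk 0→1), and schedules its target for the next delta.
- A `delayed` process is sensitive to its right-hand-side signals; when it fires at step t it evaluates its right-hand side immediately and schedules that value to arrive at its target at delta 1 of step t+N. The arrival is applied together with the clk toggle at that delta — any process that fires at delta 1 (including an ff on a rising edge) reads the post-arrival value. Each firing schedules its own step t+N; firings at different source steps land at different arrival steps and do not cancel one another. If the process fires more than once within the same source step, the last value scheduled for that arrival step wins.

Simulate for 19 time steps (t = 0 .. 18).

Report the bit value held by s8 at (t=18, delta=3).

[bits: s8,s4,s10,s5,s2,s7,s1,s3,clk,s0,s6,s9]
t=0: Δ0=110000100010 Δ1=110000101010 Δ2=110000001110 Δ3=110001001110 Δ4=010001001110 | 4Δ
t=1: Δ0=010001001110 Δ1=010001000110 | 1Δ
t=2: Δ0=010001000110 Δ1=010001001110 Δ2=010001101010 Δ3=010000101010 Δ4=110000101010 | 4Δ
t=3: Δ0=110000101010 Δ1=110000100010 | 1Δ
t=4: Δ0=110000100010 Δ1=110000101010 Δ2=110000001110 Δ3=110001001110 Δ4=010001001110 | 4Δ
t=5: Δ0=010001001110 Δ1=010001000110 | 1Δ
t=6: Δ0=010001000110 Δ1=010001001110 Δ2=010001101010 Δ3=010000101010 Δ4=110000101010 | 4Δ
t=7: Δ0=110000101010 Δ1=110000100010 | 1Δ
t=8: Δ0=110000100010 Δ1=110000101010 Δ2=110000001110 Δ3=110001001110 Δ4=010001001110 | 4Δ
t=9: Δ0=010001001110 Δ1=010001000110 | 1Δ
t=10: Δ0=010001000110 Δ1=010001001110 Δ2=010001101010 Δ3=010000101010 Δ4=110000101010 | 4Δ
t=11: Δ0=110000101010 Δ1=110000100010 | 1Δ
t=12: Δ0=110000100010 Δ1=110000101010 Δ2=110000001110 Δ3=110001001110 Δ4=010001001110 | 4Δ
t=13: Δ0=010001001110 Δ1=010001000110 | 1Δ
t=14: Δ0=010001000110 Δ1=010001001110 Δ2=010001101010 Δ3=010000101010 Δ4=110000101010 | 4Δ
t=15: Δ0=110000101010 Δ1=110000100010 | 1Δ
t=16: Δ0=110000100010 Δ1=110000101010 Δ2=110000001110 Δ3=110001001110 Δ4=010001001110 | 4Δ
t=17: Δ0=010001001110 Δ1=010001000110 | 1Δ
t=18: Δ0=010001000110 Δ1=010001001110 Δ2=010001101010 Δ3=010000101010 Δ4=110000101010 | 4Δ

0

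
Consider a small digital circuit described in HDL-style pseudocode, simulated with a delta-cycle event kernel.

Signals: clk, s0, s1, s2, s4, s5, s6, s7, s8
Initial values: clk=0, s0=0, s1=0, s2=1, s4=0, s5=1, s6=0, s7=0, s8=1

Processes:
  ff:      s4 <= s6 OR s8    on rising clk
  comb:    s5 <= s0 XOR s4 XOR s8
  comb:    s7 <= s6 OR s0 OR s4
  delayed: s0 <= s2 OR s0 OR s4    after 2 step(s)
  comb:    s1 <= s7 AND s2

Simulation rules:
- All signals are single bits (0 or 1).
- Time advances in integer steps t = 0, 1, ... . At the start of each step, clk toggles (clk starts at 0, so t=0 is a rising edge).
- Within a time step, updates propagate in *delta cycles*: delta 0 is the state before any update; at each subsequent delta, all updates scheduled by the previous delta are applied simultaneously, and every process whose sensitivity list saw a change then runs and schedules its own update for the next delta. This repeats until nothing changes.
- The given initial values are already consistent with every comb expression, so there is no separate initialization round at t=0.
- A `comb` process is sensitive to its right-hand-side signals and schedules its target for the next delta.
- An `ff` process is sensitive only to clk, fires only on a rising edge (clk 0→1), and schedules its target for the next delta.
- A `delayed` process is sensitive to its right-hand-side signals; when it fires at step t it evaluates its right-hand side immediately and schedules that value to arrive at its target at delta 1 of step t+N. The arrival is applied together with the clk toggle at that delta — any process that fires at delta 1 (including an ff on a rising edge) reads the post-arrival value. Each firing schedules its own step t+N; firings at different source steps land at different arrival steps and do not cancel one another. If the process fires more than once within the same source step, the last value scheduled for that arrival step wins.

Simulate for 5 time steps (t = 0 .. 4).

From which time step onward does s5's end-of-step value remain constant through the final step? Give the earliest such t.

2

t=0 Δ0: s8=1 s2=1 s0=0 s6=0 clk=0 s5=1 s7=0 s4=0 s1=0
  Δ1: clk:0→1
  Δ2: s4:0→1
  Δ3: s5:1→0, s7:0→1
  Δ4: s1:0→1
  (4Δ to stable)
t=1 Δ0: s8=1 s2=1 s0=0 s6=0 clk=1 s5=0 s7=1 s4=1 s1=1
  Δ1: clk:1→0
  (1Δ to stable)
t=2 Δ0: s8=1 s2=1 s0=0 s6=0 clk=0 s5=0 s7=1 s4=1 s1=1
  Δ1: s0:0→1, clk:0→1
  Δ2: s5:0→1
  (2Δ to stable)
t=3 Δ0: s8=1 s2=1 s0=1 s6=0 clk=1 s5=1 s7=1 s4=1 s1=1
  Δ1: clk:1→0
  (1Δ to stable)
t=4 Δ0: s8=1 s2=1 s0=1 s6=0 clk=0 s5=1 s7=1 s4=1 s1=1
  Δ1: clk:0→1
  (1Δ to stable)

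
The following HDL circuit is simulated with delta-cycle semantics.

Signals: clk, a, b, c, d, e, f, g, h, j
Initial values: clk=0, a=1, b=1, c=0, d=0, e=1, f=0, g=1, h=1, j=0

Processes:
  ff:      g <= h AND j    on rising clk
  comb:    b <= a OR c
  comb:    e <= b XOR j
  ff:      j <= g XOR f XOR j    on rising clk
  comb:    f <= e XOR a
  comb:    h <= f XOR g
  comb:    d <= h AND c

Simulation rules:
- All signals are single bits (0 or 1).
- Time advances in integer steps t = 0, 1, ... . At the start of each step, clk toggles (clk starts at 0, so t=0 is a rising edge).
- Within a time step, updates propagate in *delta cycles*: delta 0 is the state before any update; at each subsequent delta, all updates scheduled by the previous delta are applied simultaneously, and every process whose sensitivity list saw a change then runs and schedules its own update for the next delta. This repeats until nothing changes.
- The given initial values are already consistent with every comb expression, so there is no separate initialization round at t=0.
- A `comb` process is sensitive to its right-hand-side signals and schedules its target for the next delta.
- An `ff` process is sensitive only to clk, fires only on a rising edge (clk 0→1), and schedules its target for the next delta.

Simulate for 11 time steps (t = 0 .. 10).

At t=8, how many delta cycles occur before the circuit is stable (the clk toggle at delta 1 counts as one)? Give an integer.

5

t0.Δ0 e=1 g=1 j=0 b=1 clk=0 a=1 f=0 c=0 h=1 d=0
t0.Δ1 e=1 g=1 j=0 b=1 clk=1 a=1 f=0 c=0 h=1 d=0
t0.Δ2 e=1 g=0 j=1 b=1 clk=1 a=1 f=0 c=0 h=1 d=0
t0.Δ3 e=0 g=0 j=1 b=1 clk=1 a=1 f=0 c=0 h=0 d=0
t0.Δ4 e=0 g=0 j=1 b=1 clk=1 a=1 f=1 c=0 h=0 d=0
t0.Δ5 e=0 g=0 j=1 b=1 clk=1 a=1 f=1 c=0 h=1 d=0
t1.Δ0 e=0 g=0 j=1 b=1 clk=1 a=1 f=1 c=0 h=1 d=0
t1.Δ1 e=0 g=0 j=1 b=1 clk=0 a=1 f=1 c=0 h=1 d=0
t2.Δ0 e=0 g=0 j=1 b=1 clk=0 a=1 f=1 c=0 h=1 d=0
t2.Δ1 e=0 g=0 j=1 b=1 clk=1 a=1 f=1 c=0 h=1 d=0
t2.Δ2 e=0 g=1 j=0 b=1 clk=1 a=1 f=1 c=0 h=1 d=0
t2.Δ3 e=1 g=1 j=0 b=1 clk=1 a=1 f=1 c=0 h=0 d=0
t2.Δ4 e=1 g=1 j=0 b=1 clk=1 a=1 f=0 c=0 h=0 d=0
t2.Δ5 e=1 g=1 j=0 b=1 clk=1 a=1 f=0 c=0 h=1 d=0
t3.Δ0 e=1 g=1 j=0 b=1 clk=1 a=1 f=0 c=0 h=1 d=0
t3.Δ1 e=1 g=1 j=0 b=1 clk=0 a=1 f=0 c=0 h=1 d=0
t4.Δ0 e=1 g=1 j=0 b=1 clk=0 a=1 f=0 c=0 h=1 d=0
t4.Δ1 e=1 g=1 j=0 b=1 clk=1 a=1 f=0 c=0 h=1 d=0
t4.Δ2 e=1 g=0 j=1 b=1 clk=1 a=1 f=0 c=0 h=1 d=0
t4.Δ3 e=0 g=0 j=1 b=1 clk=1 a=1 f=0 c=0 h=0 d=0
t4.Δ4 e=0 g=0 j=1 b=1 clk=1 a=1 f=1 c=0 h=0 d=0
t4.Δ5 e=0 g=0 j=1 b=1 clk=1 a=1 f=1 c=0 h=1 d=0
t5.Δ0 e=0 g=0 j=1 b=1 clk=1 a=1 f=1 c=0 h=1 d=0
t5.Δ1 e=0 g=0 j=1 b=1 clk=0 a=1 f=1 c=0 h=1 d=0
t6.Δ0 e=0 g=0 j=1 b=1 clk=0 a=1 f=1 c=0 h=1 d=0
t6.Δ1 e=0 g=0 j=1 b=1 clk=1 a=1 f=1 c=0 h=1 d=0
t6.Δ2 e=0 g=1 j=0 b=1 clk=1 a=1 f=1 c=0 h=1 d=0
t6.Δ3 e=1 g=1 j=0 b=1 clk=1 a=1 f=1 c=0 h=0 d=0
t6.Δ4 e=1 g=1 j=0 b=1 clk=1 a=1 f=0 c=0 h=0 d=0
t6.Δ5 e=1 g=1 j=0 b=1 clk=1 a=1 f=0 c=0 h=1 d=0
t7.Δ0 e=1 g=1 j=0 b=1 clk=1 a=1 f=0 c=0 h=1 d=0
t7.Δ1 e=1 g=1 j=0 b=1 clk=0 a=1 f=0 c=0 h=1 d=0
t8.Δ0 e=1 g=1 j=0 b=1 clk=0 a=1 f=0 c=0 h=1 d=0
t8.Δ1 e=1 g=1 j=0 b=1 clk=1 a=1 f=0 c=0 h=1 d=0
t8.Δ2 e=1 g=0 j=1 b=1 clk=1 a=1 f=0 c=0 h=1 d=0
t8.Δ3 e=0 g=0 j=1 b=1 clk=1 a=1 f=0 c=0 h=0 d=0
t8.Δ4 e=0 g=0 j=1 b=1 clk=1 a=1 f=1 c=0 h=0 d=0
t8.Δ5 e=0 g=0 j=1 b=1 clk=1 a=1 f=1 c=0 h=1 d=0
t9.Δ0 e=0 g=0 j=1 b=1 clk=1 a=1 f=1 c=0 h=1 d=0
t9.Δ1 e=0 g=0 j=1 b=1 clk=0 a=1 f=1 c=0 h=1 d=0
t10.Δ0 e=0 g=0 j=1 b=1 clk=0 a=1 f=1 c=0 h=1 d=0
t10.Δ1 e=0 g=0 j=1 b=1 clk=1 a=1 f=1 c=0 h=1 d=0
t10.Δ2 e=0 g=1 j=0 b=1 clk=1 a=1 f=1 c=0 h=1 d=0
t10.Δ3 e=1 g=1 j=0 b=1 clk=1 a=1 f=1 c=0 h=0 d=0
t10.Δ4 e=1 g=1 j=0 b=1 clk=1 a=1 f=0 c=0 h=0 d=0
t10.Δ5 e=1 g=1 j=0 b=1 clk=1 a=1 f=0 c=0 h=1 d=0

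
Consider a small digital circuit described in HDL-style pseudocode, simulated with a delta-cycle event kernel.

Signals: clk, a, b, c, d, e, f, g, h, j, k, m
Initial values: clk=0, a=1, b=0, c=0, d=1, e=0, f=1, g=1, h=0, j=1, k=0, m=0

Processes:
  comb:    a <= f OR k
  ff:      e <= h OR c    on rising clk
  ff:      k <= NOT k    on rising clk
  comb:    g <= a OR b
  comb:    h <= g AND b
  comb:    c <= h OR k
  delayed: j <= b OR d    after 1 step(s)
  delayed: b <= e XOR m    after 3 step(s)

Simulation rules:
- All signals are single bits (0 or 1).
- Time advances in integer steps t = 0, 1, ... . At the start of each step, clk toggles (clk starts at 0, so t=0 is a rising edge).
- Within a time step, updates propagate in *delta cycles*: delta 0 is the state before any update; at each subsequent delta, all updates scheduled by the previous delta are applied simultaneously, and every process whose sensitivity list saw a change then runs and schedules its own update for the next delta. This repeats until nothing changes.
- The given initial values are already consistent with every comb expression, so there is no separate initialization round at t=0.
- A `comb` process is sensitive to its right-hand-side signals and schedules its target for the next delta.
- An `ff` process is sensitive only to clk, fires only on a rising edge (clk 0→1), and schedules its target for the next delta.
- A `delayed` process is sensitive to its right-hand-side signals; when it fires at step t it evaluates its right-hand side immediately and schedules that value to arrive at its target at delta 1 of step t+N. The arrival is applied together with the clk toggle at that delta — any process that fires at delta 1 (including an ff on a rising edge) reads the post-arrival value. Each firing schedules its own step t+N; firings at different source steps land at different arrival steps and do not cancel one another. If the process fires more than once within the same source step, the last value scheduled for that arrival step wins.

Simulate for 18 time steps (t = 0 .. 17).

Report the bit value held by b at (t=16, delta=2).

[bits: m,k,c,clk,h,f,d,e,j,b,a,g]
t=0: Δ0=000001101011 Δ1=000101101011 Δ2=010101101011 Δ3=011101101011 | 3Δ
t=1: Δ0=011101101011 Δ1=011001101011 | 1Δ
t=2: Δ0=011001101011 Δ1=011101101011 Δ2=001101111011 Δ3=000101111011 | 3Δ
t=3: Δ0=000101111011 Δ1=000001111011 | 1Δ
t=4: Δ0=000001111011 Δ1=000101111011 Δ2=010101101011 Δ3=011101101011 | 3Δ
t=5: Δ0=011101101011 Δ1=011001101111 Δ2=011011101111 | 2Δ
t=6: Δ0=011011101111 Δ1=011111101111 Δ2=001111111111 | 2Δ
t=7: Δ0=001111111111 Δ1=001011111011 Δ2=001001111011 Δ3=000001111011 | 3Δ
t=8: Δ0=000001111011 Δ1=000101111011 Δ2=010101101011 Δ3=011101101011 | 3Δ
t=9: Δ0=011101101011 Δ1=011001101111 Δ2=011011101111 | 2Δ
t=10: Δ0=011011101111 Δ1=011111101111 Δ2=001111111111 | 2Δ
t=11: Δ0=001111111111 Δ1=001011111011 Δ2=001001111011 Δ3=000001111011 | 3Δ
t=12: Δ0=000001111011 Δ1=000101111011 Δ2=010101101011 Δ3=011101101011 | 3Δ
t=13: Δ0=011101101011 Δ1=011001101111 Δ2=011011101111 | 2Δ
t=14: Δ0=011011101111 Δ1=011111101111 Δ2=001111111111 | 2Δ
t=15: Δ0=001111111111 Δ1=001011111011 Δ2=001001111011 Δ3=000001111011 | 3Δ
t=16: Δ0=000001111011 Δ1=000101111011 Δ2=010101101011 Δ3=011101101011 | 3Δ
t=17: Δ0=011101101011 Δ1=011001101111 Δ2=011011101111 | 2Δ

0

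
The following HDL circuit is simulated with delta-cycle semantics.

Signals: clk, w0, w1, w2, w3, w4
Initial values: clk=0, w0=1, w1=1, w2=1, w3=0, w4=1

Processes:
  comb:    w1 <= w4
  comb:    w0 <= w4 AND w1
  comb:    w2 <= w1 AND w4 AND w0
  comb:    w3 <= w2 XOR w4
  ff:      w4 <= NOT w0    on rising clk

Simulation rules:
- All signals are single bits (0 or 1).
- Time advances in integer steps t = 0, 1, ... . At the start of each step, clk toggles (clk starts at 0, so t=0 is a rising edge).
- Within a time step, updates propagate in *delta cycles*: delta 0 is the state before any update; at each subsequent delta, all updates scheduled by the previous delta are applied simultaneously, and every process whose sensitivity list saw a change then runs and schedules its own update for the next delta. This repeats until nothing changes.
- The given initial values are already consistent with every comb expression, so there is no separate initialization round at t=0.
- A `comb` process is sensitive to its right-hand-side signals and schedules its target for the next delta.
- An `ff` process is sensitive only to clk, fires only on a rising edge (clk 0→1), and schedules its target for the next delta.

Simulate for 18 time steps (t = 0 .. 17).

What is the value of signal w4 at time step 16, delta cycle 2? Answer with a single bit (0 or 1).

0

t0.Δ0 w1=1 w3=0 w4=1 clk=0 w2=1 w0=1
t0.Δ1 w1=1 w3=0 w4=1 clk=1 w2=1 w0=1
t0.Δ2 w1=1 w3=0 w4=0 clk=1 w2=1 w0=1
t0.Δ3 w1=0 w3=1 w4=0 clk=1 w2=0 w0=0
t0.Δ4 w1=0 w3=0 w4=0 clk=1 w2=0 w0=0
t1.Δ0 w1=0 w3=0 w4=0 clk=1 w2=0 w0=0
t1.Δ1 w1=0 w3=0 w4=0 clk=0 w2=0 w0=0
t2.Δ0 w1=0 w3=0 w4=0 clk=0 w2=0 w0=0
t2.Δ1 w1=0 w3=0 w4=0 clk=1 w2=0 w0=0
t2.Δ2 w1=0 w3=0 w4=1 clk=1 w2=0 w0=0
t2.Δ3 w1=1 w3=1 w4=1 clk=1 w2=0 w0=0
t2.Δ4 w1=1 w3=1 w4=1 clk=1 w2=0 w0=1
t2.Δ5 w1=1 w3=1 w4=1 clk=1 w2=1 w0=1
t2.Δ6 w1=1 w3=0 w4=1 clk=1 w2=1 w0=1
t3.Δ0 w1=1 w3=0 w4=1 clk=1 w2=1 w0=1
t3.Δ1 w1=1 w3=0 w4=1 clk=0 w2=1 w0=1
t4.Δ0 w1=1 w3=0 w4=1 clk=0 w2=1 w0=1
t4.Δ1 w1=1 w3=0 w4=1 clk=1 w2=1 w0=1
t4.Δ2 w1=1 w3=0 w4=0 clk=1 w2=1 w0=1
t4.Δ3 w1=0 w3=1 w4=0 clk=1 w2=0 w0=0
t4.Δ4 w1=0 w3=0 w4=0 clk=1 w2=0 w0=0
t5.Δ0 w1=0 w3=0 w4=0 clk=1 w2=0 w0=0
t5.Δ1 w1=0 w3=0 w4=0 clk=0 w2=0 w0=0
t6.Δ0 w1=0 w3=0 w4=0 clk=0 w2=0 w0=0
t6.Δ1 w1=0 w3=0 w4=0 clk=1 w2=0 w0=0
t6.Δ2 w1=0 w3=0 w4=1 clk=1 w2=0 w0=0
t6.Δ3 w1=1 w3=1 w4=1 clk=1 w2=0 w0=0
t6.Δ4 w1=1 w3=1 w4=1 clk=1 w2=0 w0=1
t6.Δ5 w1=1 w3=1 w4=1 clk=1 w2=1 w0=1
t6.Δ6 w1=1 w3=0 w4=1 clk=1 w2=1 w0=1
t7.Δ0 w1=1 w3=0 w4=1 clk=1 w2=1 w0=1
t7.Δ1 w1=1 w3=0 w4=1 clk=0 w2=1 w0=1
t8.Δ0 w1=1 w3=0 w4=1 clk=0 w2=1 w0=1
t8.Δ1 w1=1 w3=0 w4=1 clk=1 w2=1 w0=1
t8.Δ2 w1=1 w3=0 w4=0 clk=1 w2=1 w0=1
t8.Δ3 w1=0 w3=1 w4=0 clk=1 w2=0 w0=0
t8.Δ4 w1=0 w3=0 w4=0 clk=1 w2=0 w0=0
t9.Δ0 w1=0 w3=0 w4=0 clk=1 w2=0 w0=0
t9.Δ1 w1=0 w3=0 w4=0 clk=0 w2=0 w0=0
t10.Δ0 w1=0 w3=0 w4=0 clk=0 w2=0 w0=0
t10.Δ1 w1=0 w3=0 w4=0 clk=1 w2=0 w0=0
t10.Δ2 w1=0 w3=0 w4=1 clk=1 w2=0 w0=0
t10.Δ3 w1=1 w3=1 w4=1 clk=1 w2=0 w0=0
t10.Δ4 w1=1 w3=1 w4=1 clk=1 w2=0 w0=1
t10.Δ5 w1=1 w3=1 w4=1 clk=1 w2=1 w0=1
t10.Δ6 w1=1 w3=0 w4=1 clk=1 w2=1 w0=1
t11.Δ0 w1=1 w3=0 w4=1 clk=1 w2=1 w0=1
t11.Δ1 w1=1 w3=0 w4=1 clk=0 w2=1 w0=1
t12.Δ0 w1=1 w3=0 w4=1 clk=0 w2=1 w0=1
t12.Δ1 w1=1 w3=0 w4=1 clk=1 w2=1 w0=1
t12.Δ2 w1=1 w3=0 w4=0 clk=1 w2=1 w0=1
t12.Δ3 w1=0 w3=1 w4=0 clk=1 w2=0 w0=0
t12.Δ4 w1=0 w3=0 w4=0 clk=1 w2=0 w0=0
t13.Δ0 w1=0 w3=0 w4=0 clk=1 w2=0 w0=0
t13.Δ1 w1=0 w3=0 w4=0 clk=0 w2=0 w0=0
t14.Δ0 w1=0 w3=0 w4=0 clk=0 w2=0 w0=0
t14.Δ1 w1=0 w3=0 w4=0 clk=1 w2=0 w0=0
t14.Δ2 w1=0 w3=0 w4=1 clk=1 w2=0 w0=0
t14.Δ3 w1=1 w3=1 w4=1 clk=1 w2=0 w0=0
t14.Δ4 w1=1 w3=1 w4=1 clk=1 w2=0 w0=1
t14.Δ5 w1=1 w3=1 w4=1 clk=1 w2=1 w0=1
t14.Δ6 w1=1 w3=0 w4=1 clk=1 w2=1 w0=1
t15.Δ0 w1=1 w3=0 w4=1 clk=1 w2=1 w0=1
t15.Δ1 w1=1 w3=0 w4=1 clk=0 w2=1 w0=1
t16.Δ0 w1=1 w3=0 w4=1 clk=0 w2=1 w0=1
t16.Δ1 w1=1 w3=0 w4=1 clk=1 w2=1 w0=1
t16.Δ2 w1=1 w3=0 w4=0 clk=1 w2=1 w0=1
t16.Δ3 w1=0 w3=1 w4=0 clk=1 w2=0 w0=0
t16.Δ4 w1=0 w3=0 w4=0 clk=1 w2=0 w0=0
t17.Δ0 w1=0 w3=0 w4=0 clk=1 w2=0 w0=0
t17.Δ1 w1=0 w3=0 w4=0 clk=0 w2=0 w0=0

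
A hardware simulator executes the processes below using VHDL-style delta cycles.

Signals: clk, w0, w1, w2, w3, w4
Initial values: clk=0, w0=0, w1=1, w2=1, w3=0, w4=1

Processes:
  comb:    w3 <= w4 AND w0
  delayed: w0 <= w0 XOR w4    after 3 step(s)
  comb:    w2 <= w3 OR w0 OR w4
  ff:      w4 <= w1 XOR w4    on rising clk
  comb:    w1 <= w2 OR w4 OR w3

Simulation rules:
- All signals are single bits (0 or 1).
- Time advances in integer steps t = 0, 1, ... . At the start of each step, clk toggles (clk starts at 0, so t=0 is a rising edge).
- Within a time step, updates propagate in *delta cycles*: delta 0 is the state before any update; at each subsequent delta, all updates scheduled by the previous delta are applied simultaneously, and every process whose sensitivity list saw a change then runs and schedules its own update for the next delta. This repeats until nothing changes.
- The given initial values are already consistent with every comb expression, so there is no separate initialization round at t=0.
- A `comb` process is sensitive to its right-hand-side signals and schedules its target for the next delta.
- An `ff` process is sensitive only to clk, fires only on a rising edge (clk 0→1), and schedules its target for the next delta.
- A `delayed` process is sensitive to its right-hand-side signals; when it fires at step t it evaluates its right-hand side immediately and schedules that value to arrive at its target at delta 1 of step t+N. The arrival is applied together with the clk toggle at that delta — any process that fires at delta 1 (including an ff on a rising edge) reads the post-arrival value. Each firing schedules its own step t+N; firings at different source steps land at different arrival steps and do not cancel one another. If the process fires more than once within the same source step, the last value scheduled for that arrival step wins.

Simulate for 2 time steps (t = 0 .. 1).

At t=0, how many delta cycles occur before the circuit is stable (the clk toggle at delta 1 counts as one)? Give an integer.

4

t0.Δ0 w0=0 w3=0 w1=1 w4=1 clk=0 w2=1
t0.Δ1 w0=0 w3=0 w1=1 w4=1 clk=1 w2=1
t0.Δ2 w0=0 w3=0 w1=1 w4=0 clk=1 w2=1
t0.Δ3 w0=0 w3=0 w1=1 w4=0 clk=1 w2=0
t0.Δ4 w0=0 w3=0 w1=0 w4=0 clk=1 w2=0
t1.Δ0 w0=0 w3=0 w1=0 w4=0 clk=1 w2=0
t1.Δ1 w0=0 w3=0 w1=0 w4=0 clk=0 w2=0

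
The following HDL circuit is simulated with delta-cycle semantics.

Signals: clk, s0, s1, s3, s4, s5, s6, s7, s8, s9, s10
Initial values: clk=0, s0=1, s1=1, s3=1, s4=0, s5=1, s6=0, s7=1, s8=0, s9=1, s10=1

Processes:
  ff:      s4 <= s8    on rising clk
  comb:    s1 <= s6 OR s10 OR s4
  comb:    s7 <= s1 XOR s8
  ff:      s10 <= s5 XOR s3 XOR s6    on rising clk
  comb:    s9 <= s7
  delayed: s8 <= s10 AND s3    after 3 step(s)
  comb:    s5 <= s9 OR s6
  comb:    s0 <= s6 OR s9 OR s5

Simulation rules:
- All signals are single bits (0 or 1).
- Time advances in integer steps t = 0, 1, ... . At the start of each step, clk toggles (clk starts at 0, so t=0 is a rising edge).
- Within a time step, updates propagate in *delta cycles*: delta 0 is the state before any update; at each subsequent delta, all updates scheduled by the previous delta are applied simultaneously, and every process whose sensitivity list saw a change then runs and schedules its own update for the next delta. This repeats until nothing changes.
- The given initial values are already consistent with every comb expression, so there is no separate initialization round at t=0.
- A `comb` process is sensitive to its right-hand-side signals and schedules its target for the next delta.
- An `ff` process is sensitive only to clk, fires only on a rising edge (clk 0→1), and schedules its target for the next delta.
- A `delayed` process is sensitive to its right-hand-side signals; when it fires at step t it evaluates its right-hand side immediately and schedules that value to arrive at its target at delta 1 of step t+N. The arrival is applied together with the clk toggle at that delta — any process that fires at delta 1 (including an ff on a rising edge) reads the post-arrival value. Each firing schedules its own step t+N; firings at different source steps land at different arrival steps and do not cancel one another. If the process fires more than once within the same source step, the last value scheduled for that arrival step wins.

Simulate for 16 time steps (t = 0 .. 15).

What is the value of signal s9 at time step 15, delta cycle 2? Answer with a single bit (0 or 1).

t0.Δ0 s6=0 s9=1 clk=0 s4=0 s10=1 s0=1 s1=1 s8=0 s3=1 s7=1 s5=1
t0.Δ1 s6=0 s9=1 clk=1 s4=0 s10=1 s0=1 s1=1 s8=0 s3=1 s7=1 s5=1
t0.Δ2 s6=0 s9=1 clk=1 s4=0 s10=0 s0=1 s1=1 s8=0 s3=1 s7=1 s5=1
t0.Δ3 s6=0 s9=1 clk=1 s4=0 s10=0 s0=1 s1=0 s8=0 s3=1 s7=1 s5=1
t0.Δ4 s6=0 s9=1 clk=1 s4=0 s10=0 s0=1 s1=0 s8=0 s3=1 s7=0 s5=1
t0.Δ5 s6=0 s9=0 clk=1 s4=0 s10=0 s0=1 s1=0 s8=0 s3=1 s7=0 s5=1
t0.Δ6 s6=0 s9=0 clk=1 s4=0 s10=0 s0=1 s1=0 s8=0 s3=1 s7=0 s5=0
t0.Δ7 s6=0 s9=0 clk=1 s4=0 s10=0 s0=0 s1=0 s8=0 s3=1 s7=0 s5=0
t1.Δ0 s6=0 s9=0 clk=1 s4=0 s10=0 s0=0 s1=0 s8=0 s3=1 s7=0 s5=0
t1.Δ1 s6=0 s9=0 clk=0 s4=0 s10=0 s0=0 s1=0 s8=0 s3=1 s7=0 s5=0
t2.Δ0 s6=0 s9=0 clk=0 s4=0 s10=0 s0=0 s1=0 s8=0 s3=1 s7=0 s5=0
t2.Δ1 s6=0 s9=0 clk=1 s4=0 s10=0 s0=0 s1=0 s8=0 s3=1 s7=0 s5=0
t2.Δ2 s6=0 s9=0 clk=1 s4=0 s10=1 s0=0 s1=0 s8=0 s3=1 s7=0 s5=0
t2.Δ3 s6=0 s9=0 clk=1 s4=0 s10=1 s0=0 s1=1 s8=0 s3=1 s7=0 s5=0
t2.Δ4 s6=0 s9=0 clk=1 s4=0 s10=1 s0=0 s1=1 s8=0 s3=1 s7=1 s5=0
t2.Δ5 s6=0 s9=1 clk=1 s4=0 s10=1 s0=0 s1=1 s8=0 s3=1 s7=1 s5=0
t2.Δ6 s6=0 s9=1 clk=1 s4=0 s10=1 s0=1 s1=1 s8=0 s3=1 s7=1 s5=1
t3.Δ0 s6=0 s9=1 clk=1 s4=0 s10=1 s0=1 s1=1 s8=0 s3=1 s7=1 s5=1
t3.Δ1 s6=0 s9=1 clk=0 s4=0 s10=1 s0=1 s1=1 s8=0 s3=1 s7=1 s5=1
t4.Δ0 s6=0 s9=1 clk=0 s4=0 s10=1 s0=1 s1=1 s8=0 s3=1 s7=1 s5=1
t4.Δ1 s6=0 s9=1 clk=1 s4=0 s10=1 s0=1 s1=1 s8=0 s3=1 s7=1 s5=1
t4.Δ2 s6=0 s9=1 clk=1 s4=0 s10=0 s0=1 s1=1 s8=0 s3=1 s7=1 s5=1
t4.Δ3 s6=0 s9=1 clk=1 s4=0 s10=0 s0=1 s1=0 s8=0 s3=1 s7=1 s5=1
t4.Δ4 s6=0 s9=1 clk=1 s4=0 s10=0 s0=1 s1=0 s8=0 s3=1 s7=0 s5=1
t4.Δ5 s6=0 s9=0 clk=1 s4=0 s10=0 s0=1 s1=0 s8=0 s3=1 s7=0 s5=1
t4.Δ6 s6=0 s9=0 clk=1 s4=0 s10=0 s0=1 s1=0 s8=0 s3=1 s7=0 s5=0
t4.Δ7 s6=0 s9=0 clk=1 s4=0 s10=0 s0=0 s1=0 s8=0 s3=1 s7=0 s5=0
t5.Δ0 s6=0 s9=0 clk=1 s4=0 s10=0 s0=0 s1=0 s8=0 s3=1 s7=0 s5=0
t5.Δ1 s6=0 s9=0 clk=0 s4=0 s10=0 s0=0 s1=0 s8=1 s3=1 s7=0 s5=0
t5.Δ2 s6=0 s9=0 clk=0 s4=0 s10=0 s0=0 s1=0 s8=1 s3=1 s7=1 s5=0
t5.Δ3 s6=0 s9=1 clk=0 s4=0 s10=0 s0=0 s1=0 s8=1 s3=1 s7=1 s5=0
t5.Δ4 s6=0 s9=1 clk=0 s4=0 s10=0 s0=1 s1=0 s8=1 s3=1 s7=1 s5=1
t6.Δ0 s6=0 s9=1 clk=0 s4=0 s10=0 s0=1 s1=0 s8=1 s3=1 s7=1 s5=1
t6.Δ1 s6=0 s9=1 clk=1 s4=0 s10=0 s0=1 s1=0 s8=1 s3=1 s7=1 s5=1
t6.Δ2 s6=0 s9=1 clk=1 s4=1 s10=0 s0=1 s1=0 s8=1 s3=1 s7=1 s5=1
t6.Δ3 s6=0 s9=1 clk=1 s4=1 s10=0 s0=1 s1=1 s8=1 s3=1 s7=1 s5=1
t6.Δ4 s6=0 s9=1 clk=1 s4=1 s10=0 s0=1 s1=1 s8=1 s3=1 s7=0 s5=1
t6.Δ5 s6=0 s9=0 clk=1 s4=1 s10=0 s0=1 s1=1 s8=1 s3=1 s7=0 s5=1
t6.Δ6 s6=0 s9=0 clk=1 s4=1 s10=0 s0=1 s1=1 s8=1 s3=1 s7=0 s5=0
t6.Δ7 s6=0 s9=0 clk=1 s4=1 s10=0 s0=0 s1=1 s8=1 s3=1 s7=0 s5=0
t7.Δ0 s6=0 s9=0 clk=1 s4=1 s10=0 s0=0 s1=1 s8=1 s3=1 s7=0 s5=0
t7.Δ1 s6=0 s9=0 clk=0 s4=1 s10=0 s0=0 s1=1 s8=0 s3=1 s7=0 s5=0
t7.Δ2 s6=0 s9=0 clk=0 s4=1 s10=0 s0=0 s1=1 s8=0 s3=1 s7=1 s5=0
t7.Δ3 s6=0 s9=1 clk=0 s4=1 s10=0 s0=0 s1=1 s8=0 s3=1 s7=1 s5=0
t7.Δ4 s6=0 s9=1 clk=0 s4=1 s10=0 s0=1 s1=1 s8=0 s3=1 s7=1 s5=1
t8.Δ0 s6=0 s9=1 clk=0 s4=1 s10=0 s0=1 s1=1 s8=0 s3=1 s7=1 s5=1
t8.Δ1 s6=0 s9=1 clk=1 s4=1 s10=0 s0=1 s1=1 s8=0 s3=1 s7=1 s5=1
t8.Δ2 s6=0 s9=1 clk=1 s4=0 s10=0 s0=1 s1=1 s8=0 s3=1 s7=1 s5=1
t8.Δ3 s6=0 s9=1 clk=1 s4=0 s10=0 s0=1 s1=0 s8=0 s3=1 s7=1 s5=1
t8.Δ4 s6=0 s9=1 clk=1 s4=0 s10=0 s0=1 s1=0 s8=0 s3=1 s7=0 s5=1
t8.Δ5 s6=0 s9=0 clk=1 s4=0 s10=0 s0=1 s1=0 s8=0 s3=1 s7=0 s5=1
t8.Δ6 s6=0 s9=0 clk=1 s4=0 s10=0 s0=1 s1=0 s8=0 s3=1 s7=0 s5=0
t8.Δ7 s6=0 s9=0 clk=1 s4=0 s10=0 s0=0 s1=0 s8=0 s3=1 s7=0 s5=0
t9.Δ0 s6=0 s9=0 clk=1 s4=0 s10=0 s0=0 s1=0 s8=0 s3=1 s7=0 s5=0
t9.Δ1 s6=0 s9=0 clk=0 s4=0 s10=0 s0=0 s1=0 s8=0 s3=1 s7=0 s5=0
t10.Δ0 s6=0 s9=0 clk=0 s4=0 s10=0 s0=0 s1=0 s8=0 s3=1 s7=0 s5=0
t10.Δ1 s6=0 s9=0 clk=1 s4=0 s10=0 s0=0 s1=0 s8=0 s3=1 s7=0 s5=0
t10.Δ2 s6=0 s9=0 clk=1 s4=0 s10=1 s0=0 s1=0 s8=0 s3=1 s7=0 s5=0
t10.Δ3 s6=0 s9=0 clk=1 s4=0 s10=1 s0=0 s1=1 s8=0 s3=1 s7=0 s5=0
t10.Δ4 s6=0 s9=0 clk=1 s4=0 s10=1 s0=0 s1=1 s8=0 s3=1 s7=1 s5=0
t10.Δ5 s6=0 s9=1 clk=1 s4=0 s10=1 s0=0 s1=1 s8=0 s3=1 s7=1 s5=0
t10.Δ6 s6=0 s9=1 clk=1 s4=0 s10=1 s0=1 s1=1 s8=0 s3=1 s7=1 s5=1
t11.Δ0 s6=0 s9=1 clk=1 s4=0 s10=1 s0=1 s1=1 s8=0 s3=1 s7=1 s5=1
t11.Δ1 s6=0 s9=1 clk=0 s4=0 s10=1 s0=1 s1=1 s8=0 s3=1 s7=1 s5=1
t12.Δ0 s6=0 s9=1 clk=0 s4=0 s10=1 s0=1 s1=1 s8=0 s3=1 s7=1 s5=1
t12.Δ1 s6=0 s9=1 clk=1 s4=0 s10=1 s0=1 s1=1 s8=0 s3=1 s7=1 s5=1
t12.Δ2 s6=0 s9=1 clk=1 s4=0 s10=0 s0=1 s1=1 s8=0 s3=1 s7=1 s5=1
t12.Δ3 s6=0 s9=1 clk=1 s4=0 s10=0 s0=1 s1=0 s8=0 s3=1 s7=1 s5=1
t12.Δ4 s6=0 s9=1 clk=1 s4=0 s10=0 s0=1 s1=0 s8=0 s3=1 s7=0 s5=1
t12.Δ5 s6=0 s9=0 clk=1 s4=0 s10=0 s0=1 s1=0 s8=0 s3=1 s7=0 s5=1
t12.Δ6 s6=0 s9=0 clk=1 s4=0 s10=0 s0=1 s1=0 s8=0 s3=1 s7=0 s5=0
t12.Δ7 s6=0 s9=0 clk=1 s4=0 s10=0 s0=0 s1=0 s8=0 s3=1 s7=0 s5=0
t13.Δ0 s6=0 s9=0 clk=1 s4=0 s10=0 s0=0 s1=0 s8=0 s3=1 s7=0 s5=0
t13.Δ1 s6=0 s9=0 clk=0 s4=0 s10=0 s0=0 s1=0 s8=1 s3=1 s7=0 s5=0
t13.Δ2 s6=0 s9=0 clk=0 s4=0 s10=0 s0=0 s1=0 s8=1 s3=1 s7=1 s5=0
t13.Δ3 s6=0 s9=1 clk=0 s4=0 s10=0 s0=0 s1=0 s8=1 s3=1 s7=1 s5=0
t13.Δ4 s6=0 s9=1 clk=0 s4=0 s10=0 s0=1 s1=0 s8=1 s3=1 s7=1 s5=1
t14.Δ0 s6=0 s9=1 clk=0 s4=0 s10=0 s0=1 s1=0 s8=1 s3=1 s7=1 s5=1
t14.Δ1 s6=0 s9=1 clk=1 s4=0 s10=0 s0=1 s1=0 s8=1 s3=1 s7=1 s5=1
t14.Δ2 s6=0 s9=1 clk=1 s4=1 s10=0 s0=1 s1=0 s8=1 s3=1 s7=1 s5=1
t14.Δ3 s6=0 s9=1 clk=1 s4=1 s10=0 s0=1 s1=1 s8=1 s3=1 s7=1 s5=1
t14.Δ4 s6=0 s9=1 clk=1 s4=1 s10=0 s0=1 s1=1 s8=1 s3=1 s7=0 s5=1
t14.Δ5 s6=0 s9=0 clk=1 s4=1 s10=0 s0=1 s1=1 s8=1 s3=1 s7=0 s5=1
t14.Δ6 s6=0 s9=0 clk=1 s4=1 s10=0 s0=1 s1=1 s8=1 s3=1 s7=0 s5=0
t14.Δ7 s6=0 s9=0 clk=1 s4=1 s10=0 s0=0 s1=1 s8=1 s3=1 s7=0 s5=0
t15.Δ0 s6=0 s9=0 clk=1 s4=1 s10=0 s0=0 s1=1 s8=1 s3=1 s7=0 s5=0
t15.Δ1 s6=0 s9=0 clk=0 s4=1 s10=0 s0=0 s1=1 s8=0 s3=1 s7=0 s5=0
t15.Δ2 s6=0 s9=0 clk=0 s4=1 s10=0 s0=0 s1=1 s8=0 s3=1 s7=1 s5=0
t15.Δ3 s6=0 s9=1 clk=0 s4=1 s10=0 s0=0 s1=1 s8=0 s3=1 s7=1 s5=0
t15.Δ4 s6=0 s9=1 clk=0 s4=1 s10=0 s0=1 s1=1 s8=0 s3=1 s7=1 s5=1

0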